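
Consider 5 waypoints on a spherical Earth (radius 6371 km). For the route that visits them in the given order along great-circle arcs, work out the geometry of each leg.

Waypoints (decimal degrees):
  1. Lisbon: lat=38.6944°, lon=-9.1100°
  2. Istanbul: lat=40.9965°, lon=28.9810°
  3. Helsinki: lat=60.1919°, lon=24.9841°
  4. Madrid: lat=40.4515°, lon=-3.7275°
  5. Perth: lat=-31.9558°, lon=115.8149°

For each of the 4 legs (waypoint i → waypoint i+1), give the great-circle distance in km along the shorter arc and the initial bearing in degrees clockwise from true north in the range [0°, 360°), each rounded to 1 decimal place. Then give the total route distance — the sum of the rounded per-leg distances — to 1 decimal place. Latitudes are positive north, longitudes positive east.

Leg 1: dist=3236.2 km, bearing=73.2°
Leg 2: dist=2152.0 km, bearing=354.0°
Leg 3: dist=2949.7 km, bearing=234.9°
Leg 4: dist=14614.6 km, bearing=100.1°
Total: 22952.5 km

Leg 1: φ1=0.6753447, φ2=0.7155239, Δφ=0.0401792, Δλ=0.6648134 rad; a=sin²(Δφ/2)+cosφ1·cosφ2·sin²(Δλ/2)=0.0631306940; c=2·atan2(√a, √(1-a))=0.507959919; dist=6371·c=3236.213 ≈ 3236.2 km; running total=3236.2 km
Leg 1 bearing: y=sinΔλ·cosφ2=0.46561431, x=cosφ1·sinφ2-sinφ1·cosφ2·cosΔλ=0.14065614; θ=atan2(y, x)=73.1911° ≈ 73.2°
Leg 2: φ1=0.7155239, φ2=1.0505468, Δφ=0.3350229, Δλ=-0.0697591 rad; a=sin²(Δφ/2)+cosφ1·cosφ2·sin²(Δλ/2)=0.0282548712; c=2·atan2(√a, √(1-a))=0.337787319; dist=6371·c=2152.043 ≈ 2152.0 km; running total=5388.2 km
Leg 2 bearing: y=sinΔλ·cosφ2=-0.03464888, x=cosφ1·sinφ2-sinφ1·cosφ2·cosΔλ=0.32958396; θ=atan2(y, x)=-6.0014° <0 so +360° → 353.9986° ≈ 354.0°
Leg 3: φ1=1.0505468, φ2=0.7060119, Δφ=-0.3445350, Δλ=-0.5011120 rad; a=sin²(Δφ/2)+cosφ1·cosφ2·sin²(Δλ/2)=0.0526379430; c=2·atan2(√a, √(1-a))=0.462983228; dist=6371·c=2949.666 ≈ 2949.7 km; running total=8337.9 km
Leg 3 bearing: y=sinΔλ·cosφ2=-0.36556381, x=cosφ1·sinφ2-sinφ1·cosφ2·cosΔλ=-0.25657720; θ=atan2(y, x)=-125.0638° <0 so +360° → 234.9362° ≈ 234.9°
Leg 4: φ1=0.7060119, φ2=-0.5577339, Δφ=-1.2637458, Δλ=2.0864085 rad; a=sin²(Δφ/2)+cosφ1·cosφ2·sin²(Δλ/2)=0.8308661123; c=2·atan2(√a, √(1-a))=2.293923172; dist=6371·c=14614.585 ≈ 14614.6 km; running total=22952.5 km
Leg 4 bearing: y=sinΔλ·cosφ2=0.73814969, x=cosφ1·sinφ2-sinφ1·cosφ2·cosΔλ=-0.13132212; θ=atan2(y, x)=100.0878° ≈ 100.1°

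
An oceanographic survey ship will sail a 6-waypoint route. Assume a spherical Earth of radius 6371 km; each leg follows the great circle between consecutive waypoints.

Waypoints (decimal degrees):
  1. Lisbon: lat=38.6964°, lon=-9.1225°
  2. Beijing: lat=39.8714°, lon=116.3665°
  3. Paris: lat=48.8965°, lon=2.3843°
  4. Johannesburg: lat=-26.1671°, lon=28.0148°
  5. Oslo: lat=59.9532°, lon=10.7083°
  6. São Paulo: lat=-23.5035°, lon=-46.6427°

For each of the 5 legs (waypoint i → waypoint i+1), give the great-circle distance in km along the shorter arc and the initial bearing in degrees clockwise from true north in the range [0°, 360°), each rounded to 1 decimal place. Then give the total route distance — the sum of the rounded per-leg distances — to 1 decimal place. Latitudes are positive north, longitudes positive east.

Leg 1: φ1=0.6753796, φ2=0.6958872, Δφ=0.0205076, Δλ=2.1901962 rad; a=sin²(Δφ/2)+cosφ1·cosφ2·sin²(Δλ/2)=0.4734780449; c=2·atan2(√a, √(1-a))=1.517727511; dist=6371·c=9669.442 ≈ 9669.4 km; running total=9669.4 km
Leg 1 bearing: y=sinΔλ·cosφ2=0.62490720, x=cosφ1·sinφ2-sinφ1·cosφ2·cosΔλ=0.77889494; θ=atan2(y, x)=38.7401° ≈ 38.7°
Leg 2: φ1=0.6958872, φ2=0.8534049, Δφ=0.1575177, Δλ=-1.9893647 rad; a=sin²(Δφ/2)+cosφ1·cosφ2·sin²(Δλ/2)=0.3610108527; c=2·atan2(√a, √(1-a))=1.289107516; dist=6371·c=8212.904 ≈ 8212.9 km; running total=17882.3 km
Leg 2 bearing: y=sinΔλ·cosφ2=-0.60066726, x=cosφ1·sinφ2-sinφ1·cosφ2·cosΔλ=0.74961784; θ=atan2(y, x)=-38.7051° <0 so +360° → 321.2949° ≈ 321.3°
Leg 3: φ1=0.8534049, φ2=-0.4567021, Δφ=-1.3101070, Δλ=0.4473366 rad; a=sin²(Δφ/2)+cosφ1·cosφ2·sin²(Δλ/2)=0.4001560865; c=2·atan2(√a, √(1-a))=1.369757006; dist=6371·c=8726.722 ≈ 8726.7 km; running total=26609.0 km
Leg 3 bearing: y=sinΔλ·cosφ2=0.38823284, x=cosφ1·sinφ2-sinφ1·cosφ2·cosΔλ=-0.89966662; θ=atan2(y, x)=156.6584° ≈ 156.7°
Leg 4: φ1=-0.4567021, φ2=1.0463807, Δφ=1.5030828, Δλ=-0.3020554 rad; a=sin²(Δφ/2)+cosφ1·cosφ2·sin²(Δλ/2)=0.4763417150; c=2·atan2(√a, √(1-a))=1.523462083; dist=6371·c=9705.977 ≈ 9706.0 km; running total=36315.0 km
Leg 4 bearing: y=sinΔλ·cosφ2=-0.14895198, x=cosφ1·sinφ2-sinφ1·cosφ2·cosΔλ=0.98771172; θ=atan2(y, x)=-8.5759° <0 so +360° → 351.4241° ≈ 351.4°
Leg 5: φ1=1.0463807, φ2=-0.4102135, Δφ=-1.4565942, Δλ=-1.0009638 rad; a=sin²(Δφ/2)+cosφ1·cosφ2·sin²(Δλ/2)=0.5487480896; c=2·atan2(√a, √(1-a))=1.668447629; dist=6371·c=10629.680 ≈ 10629.7 km; running total=46944.7 km
Leg 5 bearing: y=sinΔλ·cosφ2=-0.77213612, x=cosφ1·sinφ2-sinφ1·cosφ2·cosΔλ=-0.62793337; θ=atan2(y, x)=-129.1195° <0 so +360° → 230.8805° ≈ 230.9°

Leg 1: dist=9669.4 km, bearing=38.7°
Leg 2: dist=8212.9 km, bearing=321.3°
Leg 3: dist=8726.7 km, bearing=156.7°
Leg 4: dist=9706.0 km, bearing=351.4°
Leg 5: dist=10629.7 km, bearing=230.9°
Total: 46944.7 km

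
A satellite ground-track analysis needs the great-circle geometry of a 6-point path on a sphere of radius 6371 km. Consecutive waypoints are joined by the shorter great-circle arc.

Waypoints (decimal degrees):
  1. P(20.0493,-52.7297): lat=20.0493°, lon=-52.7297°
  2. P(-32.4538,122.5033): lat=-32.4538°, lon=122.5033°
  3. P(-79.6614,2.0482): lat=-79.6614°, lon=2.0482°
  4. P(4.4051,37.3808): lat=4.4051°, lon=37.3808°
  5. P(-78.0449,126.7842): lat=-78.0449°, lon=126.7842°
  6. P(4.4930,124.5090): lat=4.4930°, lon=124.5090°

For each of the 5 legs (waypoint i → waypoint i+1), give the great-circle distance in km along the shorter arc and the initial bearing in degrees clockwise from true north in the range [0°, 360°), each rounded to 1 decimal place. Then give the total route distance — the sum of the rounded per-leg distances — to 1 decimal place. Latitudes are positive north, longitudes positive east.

Leg 1: dist=18556.7 km, bearing=162.0°
Leg 2: dist=7025.6 km, bearing=190.0°
Leg 3: dist=9558.6 km, bearing=35.3°
Leg 4: dist=10473.0 km, bearing=168.0°
Leg 5: dist=9178.8 km, bearing=357.7°
Total: 54792.7 km

Leg 1: φ1=0.3499263, φ2=-0.5664257, Δφ=-0.9163520, Δλ=3.0583928 rad; a=sin²(Δφ/2)+cosφ1·cosφ2·sin²(Δλ/2)=0.9869567089; c=2·atan2(√a, √(1-a))=2.912678713; dist=6371·c=18556.676 ≈ 18556.7 km; running total=18556.7 km
Leg 1 bearing: y=sinΔλ·cosφ2=0.07012509, x=cosφ1·sinφ2-sinφ1·cosφ2·cosΔλ=-0.21581271; θ=atan2(y, x)=161.9992° ≈ 162.0°
Leg 2: φ1=-0.5664257, φ2=-1.3903537, Δφ=-0.8239281, Δλ=-2.1023381 rad; a=sin²(Δφ/2)+cosφ1·cosφ2·sin²(Δλ/2)=0.2744253903; c=2·atan2(√a, √(1-a))=1.102743691; dist=6371·c=7025.580 ≈ 7025.6 km; running total=25582.3 km
Leg 2 bearing: y=sinΔλ·cosφ2=-0.15470362, x=cosφ1·sinφ2-sinφ1·cosφ2·cosΔλ=-0.87893752; θ=atan2(y, x)=-170.0175° <0 so +360° → 189.9825° ≈ 190.0°
Leg 3: φ1=-1.3903537, φ2=0.0768835, Δφ=1.4672372, Δλ=0.6166702 rad; a=sin²(Δφ/2)+cosφ1·cosφ2·sin²(Δλ/2)=0.4647920713; c=2·atan2(√a, √(1-a))=1.500322148; dist=6371·c=9558.552 ≈ 9558.6 km; running total=35140.9 km
Leg 3 bearing: y=sinΔλ·cosφ2=0.57661349, x=cosφ1·sinφ2-sinφ1·cosφ2·cosΔλ=0.81397696; θ=atan2(y, x)=35.3134° ≈ 35.3°
Leg 4: φ1=0.0768835, φ2=-1.3621405, Δφ=-1.4390240, Δλ=1.5603837 rad; a=sin²(Δφ/2)+cosφ1·cosφ2·sin²(Δλ/2)=0.5364956594; c=2·atan2(√a, √(1-a))=1.643852614; dist=6371·c=10472.985 ≈ 10473.0 km; running total=45613.9 km
Leg 4 bearing: y=sinΔλ·cosφ2=0.20713387, x=cosφ1·sinφ2-sinφ1·cosφ2·cosΔλ=-0.97558589; θ=atan2(y, x)=168.0131° ≈ 168.0°
Leg 5: φ1=-1.3621405, φ2=0.0784176, Δφ=1.4405581, Δλ=-0.0397097 rad; a=sin²(Δφ/2)+cosφ1·cosφ2·sin²(Δλ/2)=0.4351462267; c=2·atan2(√a, √(1-a))=1.440722298; dist=6371·c=9178.842 ≈ 9178.8 km; running total=54792.7 km
Leg 5 bearing: y=sinΔλ·cosφ2=-0.03957730, x=cosφ1·sinφ2-sinφ1·cosφ2·cosΔλ=0.99076213; θ=atan2(y, x)=-2.2875° <0 so +360° → 357.7125° ≈ 357.7°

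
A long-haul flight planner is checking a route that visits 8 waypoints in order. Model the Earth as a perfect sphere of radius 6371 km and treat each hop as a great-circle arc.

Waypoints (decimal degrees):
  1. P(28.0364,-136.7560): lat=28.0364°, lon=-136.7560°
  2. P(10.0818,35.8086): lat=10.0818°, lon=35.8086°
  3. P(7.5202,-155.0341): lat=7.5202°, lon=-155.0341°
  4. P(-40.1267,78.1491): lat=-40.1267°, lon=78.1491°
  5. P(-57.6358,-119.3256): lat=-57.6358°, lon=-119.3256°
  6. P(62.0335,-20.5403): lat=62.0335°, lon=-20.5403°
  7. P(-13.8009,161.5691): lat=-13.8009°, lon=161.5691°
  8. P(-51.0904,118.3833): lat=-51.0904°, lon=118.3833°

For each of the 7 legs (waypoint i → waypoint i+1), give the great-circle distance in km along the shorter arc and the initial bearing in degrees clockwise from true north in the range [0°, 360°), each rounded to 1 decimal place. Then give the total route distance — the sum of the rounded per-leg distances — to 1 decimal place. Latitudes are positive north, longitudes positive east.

Leg 1: φ1=0.4893275, φ2=0.1759606, Δφ=-0.3133669, Δλ=3.0118204 rad; a=sin²(Δφ/2)+cosφ1·cosφ2·sin²(Δλ/2)=0.8897158683; c=2·atan2(√a, √(1-a))=2.464554568; dist=6371·c=15701.677 ≈ 15701.7 km; running total=15701.7 km
Leg 1 bearing: y=sinΔλ·cosφ2=0.12741006, x=cosφ1·sinφ2-sinφ1·cosφ2·cosΔλ=0.61339453; θ=atan2(y, x)=11.7342° ≈ 11.7°
Leg 2: φ1=0.1759606, φ2=0.1312523, Δφ=-0.0447084, Δλ=-3.3308335 rad; a=sin²(Δφ/2)+cosφ1·cosφ2·sin²(Δλ/2)=0.9678771466; c=2·atan2(√a, √(1-a))=2.781188270; dist=6371·c=17718.950 ≈ 17719.0 km; running total=33420.7 km
Leg 2 bearing: y=sinΔλ·cosφ2=0.18649531, x=cosφ1·sinφ2-sinφ1·cosφ2·cosΔλ=0.29930486; θ=atan2(y, x)=31.9268° ≈ 31.9°
Leg 3: φ1=0.1312523, φ2=-0.7003430, Δφ=-0.8315953, Δλ=4.0698146 rad; a=sin²(Δφ/2)+cosφ1·cosφ2·sin²(Δλ/2)=0.7693056405; c=2·atan2(√a, √(1-a))=2.139584341; dist=6371·c=13631.292 ≈ 13631.3 km; running total=47052.0 km
Leg 3 bearing: y=sinΔλ·cosφ2=-0.61212182, x=cosφ1·sinφ2-sinφ1·cosφ2·cosΔλ=-0.57896871; θ=atan2(y, x)=-133.4056° <0 so +360° → 226.5944° ≈ 226.6°
Leg 4: φ1=-0.7003430, φ2=-1.0059345, Δφ=-0.3055914, Δλ=-3.4465837 rad; a=sin²(Δφ/2)+cosφ1·cosφ2·sin²(Δλ/2)=0.4230217546; c=2·atan2(√a, √(1-a))=1.416225061; dist=6371·c=9022.770 ≈ 9022.8 km; running total=56074.8 km
Leg 4 bearing: y=sinΔλ·cosφ2=0.16074211, x=cosφ1·sinφ2-sinφ1·cosφ2·cosΔλ=-0.97491506; θ=atan2(y, x)=170.6374° ≈ 170.6°
Leg 5: φ1=-1.0059345, φ2=1.0826888, Δφ=2.0886233, Δλ=1.7241287 rad; a=sin²(Δφ/2)+cosφ1·cosφ2·sin²(Δλ/2)=0.8921825451; c=2·atan2(√a, √(1-a))=2.472468237; dist=6371·c=15752.095 ≈ 15752.1 km; running total=71826.9 km
Leg 5 bearing: y=sinΔλ·cosφ2=0.46345327, x=cosφ1·sinφ2-sinφ1·cosφ2·cosΔλ=0.41228931; θ=atan2(y, x)=48.3436° ≈ 48.3°
Leg 6: φ1=1.0826888, φ2=-0.2408711, Δφ=-1.3235600, Δλ=3.1784086 rad; a=sin²(Δφ/2)+cosφ1·cosφ2·sin²(Δλ/2)=0.8328997994; c=2·atan2(√a, √(1-a))=2.299361294; dist=6371·c=14649.231 ≈ 14649.2 km; running total=86476.1 km
Leg 6 bearing: y=sinΔλ·cosφ2=-0.03574504, x=cosφ1·sinφ2-sinφ1·cosφ2·cosΔλ=0.74527390; θ=atan2(y, x)=-2.7459° <0 so +360° → 357.2541° ≈ 357.3°
Leg 7: φ1=-0.2408711, φ2=-0.8916957, Δφ=-0.6508246, Δλ=-0.7537344 rad; a=sin²(Δφ/2)+cosφ1·cosφ2·sin²(Δλ/2)=0.1848152506; c=2·atan2(√a, √(1-a))=0.888767230; dist=6371·c=5662.336 ≈ 5662.3 km; running total=92138.4 km
Leg 7 bearing: y=sinΔλ·cosφ2=-0.42984606, x=cosφ1·sinφ2-sinφ1·cosφ2·cosΔλ=-0.64642607; θ=atan2(y, x)=-146.3778° <0 so +360° → 213.6222° ≈ 213.6°

Leg 1: dist=15701.7 km, bearing=11.7°
Leg 2: dist=17719.0 km, bearing=31.9°
Leg 3: dist=13631.3 km, bearing=226.6°
Leg 4: dist=9022.8 km, bearing=170.6°
Leg 5: dist=15752.1 km, bearing=48.3°
Leg 6: dist=14649.2 km, bearing=357.3°
Leg 7: dist=5662.3 km, bearing=213.6°
Total: 92138.4 km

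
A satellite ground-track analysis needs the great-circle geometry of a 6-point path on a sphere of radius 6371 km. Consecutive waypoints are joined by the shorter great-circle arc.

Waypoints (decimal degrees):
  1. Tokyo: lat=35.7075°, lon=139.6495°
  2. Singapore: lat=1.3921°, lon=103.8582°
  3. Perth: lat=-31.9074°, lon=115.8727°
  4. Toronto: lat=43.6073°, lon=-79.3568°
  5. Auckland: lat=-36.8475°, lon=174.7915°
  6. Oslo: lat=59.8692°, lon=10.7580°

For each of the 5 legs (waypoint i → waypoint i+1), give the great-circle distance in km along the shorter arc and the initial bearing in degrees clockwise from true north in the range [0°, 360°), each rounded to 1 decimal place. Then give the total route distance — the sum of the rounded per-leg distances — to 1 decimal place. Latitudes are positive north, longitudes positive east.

Leg 1: φ1=0.6232134, φ2=0.0242967, Δφ=-0.5989167, Δλ=-0.6246760 rad; a=sin²(Δφ/2)+cosφ1·cosφ2·sin²(Δλ/2)=0.1636766753; c=2·atan2(√a, √(1-a))=0.833016599; dist=6371·c=5307.149 ≈ 5307.1 km; running total=5307.1 km
Leg 1 bearing: y=sinΔλ·cosφ2=-0.58466190, x=cosφ1·sinφ2-sinφ1·cosφ2·cosΔλ=-0.45356030; θ=atan2(y, x)=-127.8031° <0 so +360° → 232.1969° ≈ 232.2°
Leg 2: φ1=0.0242967, φ2=-0.5568892, Δφ=-0.5811859, Δλ=0.2096926 rad; a=sin²(Δφ/2)+cosφ1·cosφ2·sin²(Δλ/2)=0.0913888145; c=2·atan2(√a, √(1-a))=0.614221484; dist=6371·c=3913.205 ≈ 3913.2 km; running total=9220.3 km
Leg 2 bearing: y=sinΔλ·cosφ2=0.17670708, x=cosφ1·sinφ2-sinφ1·cosφ2·cosΔλ=-0.54856376; θ=atan2(y, x)=162.1449° ≈ 162.1°
Leg 3: φ1=-0.5568892, φ2=0.7610910, Δφ=1.3179801, Δλ=-3.4073976 rad; a=sin²(Δφ/2)+cosφ1·cosφ2·sin²(Δλ/2)=0.9788182693; c=2·atan2(√a, √(1-a))=2.849476246; dist=6371·c=18154.013 ≈ 18154.0 km; running total=27374.3 km
Leg 3 bearing: y=sinΔλ·cosφ2=0.19020673, x=cosφ1·sinφ2-sinφ1·cosφ2·cosΔλ=0.21622595; θ=atan2(y, x)=41.3370° ≈ 41.3°
Leg 4: φ1=0.7610910, φ2=-0.6431102, Δφ=-1.4042012, Δλ=4.4357246 rad; a=sin²(Δφ/2)+cosφ1·cosφ2·sin²(Δλ/2)=0.7859418148; c=2·atan2(√a, √(1-a))=2.179596521; dist=6371·c=13886.209 ≈ 13886.2 km; running total=41260.5 km
Leg 4 bearing: y=sinΔλ·cosφ2=-0.76980310, x=cosφ1·sinφ2-sinφ1·cosφ2·cosΔλ=-0.28346481; θ=atan2(y, x)=-110.2152° <0 so +360° → 249.7848° ≈ 249.8°
Leg 5: φ1=-0.6431102, φ2=1.0449147, Δφ=1.6880249, Δλ=-2.8629247 rad; a=sin²(Δφ/2)+cosφ1·cosφ2·sin²(Δλ/2)=0.9524301824; c=2·atan2(√a, √(1-a))=2.701847927; dist=6371·c=17213.473 ≈ 17213.5 km; running total=58474.0 km
Leg 5 bearing: y=sinΔλ·cosφ2=-0.13808111, x=cosφ1·sinφ2-sinφ1·cosφ2·cosΔλ=0.40269260; θ=atan2(y, x)=-18.9266° <0 so +360° → 341.0734° ≈ 341.1°

Leg 1: dist=5307.1 km, bearing=232.2°
Leg 2: dist=3913.2 km, bearing=162.1°
Leg 3: dist=18154.0 km, bearing=41.3°
Leg 4: dist=13886.2 km, bearing=249.8°
Leg 5: dist=17213.5 km, bearing=341.1°
Total: 58474.0 km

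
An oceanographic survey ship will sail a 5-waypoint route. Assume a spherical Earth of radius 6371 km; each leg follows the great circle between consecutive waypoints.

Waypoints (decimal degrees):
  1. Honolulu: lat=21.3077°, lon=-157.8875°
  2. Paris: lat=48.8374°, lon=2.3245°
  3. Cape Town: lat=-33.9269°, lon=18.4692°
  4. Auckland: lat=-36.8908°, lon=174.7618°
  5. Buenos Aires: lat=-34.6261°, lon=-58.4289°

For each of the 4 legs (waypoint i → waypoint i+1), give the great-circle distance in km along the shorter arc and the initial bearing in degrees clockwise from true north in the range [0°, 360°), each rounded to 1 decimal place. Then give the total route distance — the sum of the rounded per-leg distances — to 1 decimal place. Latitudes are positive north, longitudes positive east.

Leg 1: dist=11971.7 km, bearing=13.5°
Leg 2: dist=9341.1 km, bearing=166.6°
Leg 3: dist=11766.4 km, bearing=160.5°
Leg 4: dist=10346.8 km, bearing=138.7°
Total: 43426.0 km

Leg 1: φ1=0.3718895, φ2=0.8523734, Δφ=0.4804839, Δλ=2.7962269 rad; a=sin²(Δφ/2)+cosφ1·cosφ2·sin²(Δλ/2)=0.6517152834; c=2·atan2(√a, √(1-a))=1.879087236; dist=6371·c=11971.665 ≈ 11971.7 km; running total=11971.7 km
Leg 1 bearing: y=sinΔλ·cosφ2=0.22282697, x=cosφ1·sinφ2-sinφ1·cosφ2·cosΔλ=0.92643296; θ=atan2(y, x)=13.5240° ≈ 13.5°
Leg 2: φ1=0.8523734, φ2=-0.5921361, Δφ=-1.4445095, Δλ=0.2817782 rad; a=sin²(Δφ/2)+cosφ1·cosφ2·sin²(Δλ/2)=0.4477935089; c=2·atan2(√a, √(1-a))=1.466192688; dist=6371·c=9341.114 ≈ 9341.1 km; running total=21312.8 km
Leg 2 bearing: y=sinΔλ·cosφ2=0.23072381, x=cosφ1·sinφ2-sinφ1·cosφ2·cosΔλ=-0.96740088; θ=atan2(y, x)=166.5856° ≈ 166.6°
Leg 3: φ1=-0.5921361, φ2=-0.6438659, Δφ=-0.0517298, Δλ=2.7278205 rad; a=sin²(Δφ/2)+cosφ1·cosφ2·sin²(Δλ/2)=0.6362862818; c=2·atan2(√a, √(1-a))=1.846862156; dist=6371·c=11766.359 ≈ 11766.4 km; running total=33079.2 km
Leg 3 bearing: y=sinΔλ·cosφ2=0.32156480, x=cosφ1·sinφ2-sinφ1·cosφ2·cosΔλ=-0.90680774; θ=atan2(y, x)=160.4749° ≈ 160.5°
Leg 4: φ1=-0.6438659, φ2=-0.6043395, Δφ=0.0395265, Δλ=-4.0699455 rad; a=sin²(Δφ/2)+cosφ1·cosφ2·sin²(Δλ/2)=0.5266095469; c=2·atan2(√a, √(1-a))=1.624040575; dist=6371·c=10346.763 ≈ 10346.8 km; running total=43426.0 km
Leg 4 bearing: y=sinΔλ·cosφ2=0.65882390, x=cosφ1·sinφ2-sinφ1·cosφ2·cosΔλ=-0.75041242; θ=atan2(y, x)=138.7185° ≈ 138.7°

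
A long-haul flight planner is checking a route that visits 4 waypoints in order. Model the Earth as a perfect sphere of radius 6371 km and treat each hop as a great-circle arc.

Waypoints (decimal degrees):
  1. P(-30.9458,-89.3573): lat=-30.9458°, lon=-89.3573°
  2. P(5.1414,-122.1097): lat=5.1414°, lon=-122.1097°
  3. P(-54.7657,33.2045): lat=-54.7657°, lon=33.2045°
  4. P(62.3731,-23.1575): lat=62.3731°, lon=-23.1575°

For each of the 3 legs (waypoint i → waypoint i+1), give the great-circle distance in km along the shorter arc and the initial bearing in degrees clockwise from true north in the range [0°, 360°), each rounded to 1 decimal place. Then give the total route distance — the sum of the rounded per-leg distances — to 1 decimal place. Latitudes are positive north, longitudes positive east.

Leg 1: dist=5310.0 km, bearing=313.3°
Leg 2: dist=14069.8 km, bearing=162.6°
Leg 3: dist=13914.2 km, bearing=331.8°
Total: 33294.0 km

Leg 1: φ1=-0.5401061, φ2=0.0897344, Δφ=0.6298405, Δλ=-0.5716372 rad; a=sin²(Δφ/2)+cosφ1·cosφ2·sin²(Δλ/2)=0.1638414421; c=2·atan2(√a, √(1-a))=0.833461847; dist=6371·c=5309.985 ≈ 5310.0 km; running total=5310.0 km
Leg 1 bearing: y=sinΔλ·cosφ2=-0.53883299, x=cosφ1·sinφ2-sinφ1·cosφ2·cosΔλ=0.50759108; θ=atan2(y, x)=-46.7101° <0 so +360° → 313.2899° ≈ 313.3°
Leg 2: φ1=0.0897344, φ2=-0.9558418, Δφ=-1.0455761, Δλ=2.7107442 rad; a=sin²(Δφ/2)+cosφ1·cosφ2·sin²(Δλ/2)=0.7976425676; c=2·atan2(√a, √(1-a))=2.208416789; dist=6371·c=14069.823 ≈ 14069.8 km; running total=19379.8 km
Leg 2 bearing: y=sinΔλ·cosφ2=0.24094655, x=cosφ1·sinφ2-sinφ1·cosφ2·cosΔλ=-0.76653791; θ=atan2(y, x)=162.5505° ≈ 162.6°
Leg 3: φ1=-0.9558418, φ2=1.0886160, Δφ=2.0444577, Δλ=-0.9837025 rad; a=sin²(Δφ/2)+cosφ1·cosφ2·sin²(Δλ/2)=0.7877394988; c=2·atan2(√a, √(1-a))=2.183986057; dist=6371·c=13914.175 ≈ 13914.2 km; running total=33294.0 km
Leg 3 bearing: y=sinΔλ·cosφ2=-0.38606534, x=cosφ1·sinφ2-sinφ1·cosφ2·cosΔλ=0.72095595; θ=atan2(y, x)=-28.1686° <0 so +360° → 331.8314° ≈ 331.8°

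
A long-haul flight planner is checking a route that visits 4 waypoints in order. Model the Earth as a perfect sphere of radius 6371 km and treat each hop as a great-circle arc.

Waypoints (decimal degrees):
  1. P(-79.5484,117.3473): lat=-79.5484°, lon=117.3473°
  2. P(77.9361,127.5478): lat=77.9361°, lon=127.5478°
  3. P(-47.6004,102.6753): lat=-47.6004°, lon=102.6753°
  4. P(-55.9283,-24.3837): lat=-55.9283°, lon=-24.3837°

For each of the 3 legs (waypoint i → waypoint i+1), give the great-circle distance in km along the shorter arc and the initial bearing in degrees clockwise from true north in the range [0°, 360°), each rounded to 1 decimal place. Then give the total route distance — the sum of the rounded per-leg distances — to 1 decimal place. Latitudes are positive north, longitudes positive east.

Leg 1: dist=17521.5 km, bearing=5.6°
Leg 2: dist=14062.0 km, bearing=200.6°
Leg 3: dist=7496.3 km, bearing=209.0°
Total: 39079.8 km

Leg 1: φ1=-1.3883815, φ2=1.3602416, Δφ=2.7486230, Δλ=0.1780323 rad; a=sin²(Δφ/2)+cosφ1·cosφ2·sin²(Δλ/2)=0.9621876201; c=2·atan2(√a, √(1-a))=2.750190951; dist=6371·c=17521.467 ≈ 17521.5 km; running total=17521.5 km
Leg 1 bearing: y=sinΔλ·cosφ2=0.03701294, x=cosφ1·sinφ2-sinφ1·cosφ2·cosΔλ=0.37968468; θ=atan2(y, x)=5.5678° ≈ 5.6°
Leg 2: φ1=1.3602416, φ2=-0.8307837, Δφ=-2.1910253, Δλ=-0.4341070 rad; a=sin²(Δφ/2)+cosφ1·cosφ2·sin²(Δλ/2)=0.7971466339; c=2·atan2(√a, √(1-a))=2.207182941; dist=6371·c=14061.963 ≈ 14062.0 km; running total=31583.5 km
Leg 2 bearing: y=sinΔλ·cosφ2=-0.28360970, x=cosφ1·sinφ2-sinφ1·cosφ2·cosΔλ=-0.75258292; θ=atan2(y, x)=-159.3512° <0 so +360° → 200.6488° ≈ 200.6°
Leg 3: φ1=-0.8307837, φ2=-0.9761330, Δφ=-0.1453493, Δλ=-2.2175979 rad; a=sin²(Δφ/2)+cosφ1·cosφ2·sin²(Δλ/2)=0.3079795970; c=2·atan2(√a, √(1-a))=1.176627587; dist=6371·c=7496.294 ≈ 7496.3 km; running total=39079.8 km
Leg 3 bearing: y=sinΔλ·cosφ2=-0.44707209, x=cosφ1·sinφ2-sinφ1·cosφ2·cosΔλ=-0.80786088; θ=atan2(y, x)=-151.0398° <0 so +360° → 208.9602° ≈ 209.0°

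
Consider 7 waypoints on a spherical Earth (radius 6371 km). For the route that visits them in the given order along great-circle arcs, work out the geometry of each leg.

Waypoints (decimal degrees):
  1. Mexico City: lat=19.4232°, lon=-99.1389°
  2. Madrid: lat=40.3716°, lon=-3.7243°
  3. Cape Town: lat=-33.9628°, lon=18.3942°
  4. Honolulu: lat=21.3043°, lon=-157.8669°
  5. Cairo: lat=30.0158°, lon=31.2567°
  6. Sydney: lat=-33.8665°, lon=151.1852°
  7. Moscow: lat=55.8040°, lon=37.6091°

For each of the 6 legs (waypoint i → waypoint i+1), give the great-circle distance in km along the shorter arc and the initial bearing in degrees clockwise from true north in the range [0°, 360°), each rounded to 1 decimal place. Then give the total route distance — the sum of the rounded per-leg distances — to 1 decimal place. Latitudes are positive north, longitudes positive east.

Leg 1: dist=9063.7 km, bearing=50.1°
Leg 2: dist=8571.4 km, bearing=161.3°
Leg 3: dist=18560.5 km, bearing=195.6°
Leg 4: dist=14225.7 km, bearing=350.0°
Leg 5: dist=14411.3 km, bearing=110.9°
Leg 6: dist=14495.2 km, bearing=317.5°
Total: 79327.8 km

Leg 1: φ1=0.3389988, φ2=0.7046173, Δφ=0.3656186, Δλ=1.6652989 rad; a=sin²(Δφ/2)+cosφ1·cosφ2·sin²(Δλ/2)=0.4261984736; c=2·atan2(√a, √(1-a))=1.422651987; dist=6371·c=9063.716 ≈ 9063.7 km; running total=9063.7 km
Leg 1 bearing: y=sinΔλ·cosφ2=0.75846002, x=cosφ1·sinφ2-sinφ1·cosφ2·cosΔλ=0.63478480; θ=atan2(y, x)=50.0727° ≈ 50.1°
Leg 2: φ1=0.7046173, φ2=-0.5927627, Δφ=-1.2973800, Δλ=0.3860407 rad; a=sin²(Δφ/2)+cosφ1·cosφ2·sin²(Δλ/2)=0.3882399801; c=2·atan2(√a, √(1-a))=1.345371932; dist=6371·c=8571.365 ≈ 8571.4 km; running total=17635.1 km
Leg 2 bearing: y=sinΔλ·cosφ2=0.31228869, x=cosφ1·sinφ2-sinφ1·cosφ2·cosΔλ=-0.92331715; θ=atan2(y, x)=161.3132° ≈ 161.3°
Leg 3: φ1=-0.5927627, φ2=0.3718302, Δφ=0.9645929, Δλ=-3.0763365 rad; a=sin²(Δφ/2)+cosφ1·cosφ2·sin²(Δλ/2)=0.9870244217; c=2·atan2(√a, √(1-a))=2.913276278; dist=6371·c=18560.483 ≈ 18560.5 km; running total=36195.6 km
Leg 3 bearing: y=sinΔλ·cosφ2=-0.06075363, x=cosφ1·sinφ2-sinφ1·cosφ2·cosΔλ=-0.21803176; θ=atan2(y, x)=-164.4297° <0 so +360° → 195.5703° ≈ 195.6°
Leg 4: φ1=0.3718302, φ2=0.5238745, Δφ=0.1520444, Δλ=3.3008295 rad; a=sin²(Δφ/2)+cosφ1·cosφ2·sin²(Δλ/2)=0.8073813637; c=2·atan2(√a, √(1-a))=2.232881423; dist=6371·c=14225.688 ≈ 14225.7 km; running total=50421.3 km
Leg 4 bearing: y=sinΔλ·cosφ2=-0.13729925, x=cosφ1·sinφ2-sinφ1·cosφ2·cosΔλ=0.77666962; θ=atan2(y, x)=-10.0251° <0 so +360° → 349.9749° ≈ 350.0°
Leg 5: φ1=0.5238745, φ2=-0.5910819, Δφ=-1.1149565, Δλ=2.0931472 rad; a=sin²(Δφ/2)+cosφ1·cosφ2·sin²(Δλ/2)=0.8187376927; c=2·atan2(√a, √(1-a))=2.262013416; dist=6371·c=14411.287 ≈ 14411.3 km; running total=64832.6 km
Leg 5 bearing: y=sinΔλ·cosφ2=0.71961155, x=cosφ1·sinφ2-sinφ1·cosφ2·cosΔλ=-0.27528957; θ=atan2(y, x)=110.9345° ≈ 110.9°
Leg 6: φ1=-0.5910819, φ2=0.9739635, Δφ=1.5650455, Δλ=-1.9822769 rad; a=sin²(Δφ/2)+cosφ1·cosφ2·sin²(Δλ/2)=0.8237867952; c=2·atan2(√a, √(1-a))=2.275192186; dist=6371·c=14495.249 ≈ 14495.2 km; running total=79327.8 km
Leg 6 bearing: y=sinΔλ·cosφ2=-0.51511316, x=cosφ1·sinφ2-sinφ1·cosφ2·cosΔλ=0.56152193; θ=atan2(y, x)=-42.5318° <0 so +360° → 317.4682° ≈ 317.5°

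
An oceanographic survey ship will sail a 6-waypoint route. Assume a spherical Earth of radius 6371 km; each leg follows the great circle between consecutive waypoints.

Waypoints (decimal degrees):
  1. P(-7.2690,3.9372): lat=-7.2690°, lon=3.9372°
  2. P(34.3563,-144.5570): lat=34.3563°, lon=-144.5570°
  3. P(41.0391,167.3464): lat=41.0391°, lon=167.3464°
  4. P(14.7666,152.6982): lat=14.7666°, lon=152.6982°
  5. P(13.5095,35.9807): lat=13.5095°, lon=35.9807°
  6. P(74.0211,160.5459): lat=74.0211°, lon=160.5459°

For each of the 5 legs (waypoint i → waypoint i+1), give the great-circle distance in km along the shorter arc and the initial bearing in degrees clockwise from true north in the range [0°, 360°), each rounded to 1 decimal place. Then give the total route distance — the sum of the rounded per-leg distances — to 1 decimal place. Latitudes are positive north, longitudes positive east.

Leg 1: dist=15602.6 km, bearing=317.5°
Leg 2: dist=4242.0 km, bearing=294.7°
Leg 3: dist=3246.0 km, bearing=210.1°
Leg 4: dist=12375.5 km, bearing=291.2°
Leg 5: dist=9543.8 km, bearing=13.1°
Total: 45009.9 km

Leg 1: φ1=-0.1268680, φ2=0.5996306, Δφ=0.7264985, Δλ=-2.5917127 rad; a=sin²(Δφ/2)+cosφ1·cosφ2·sin²(Δλ/2)=0.8847980498; c=2·atan2(√a, √(1-a))=2.449004691; dist=6371·c=15602.609 ≈ 15602.6 km; running total=15602.6 km
Leg 1 bearing: y=sinΔλ·cosφ2=-0.43141689, x=cosφ1·sinφ2-sinφ1·cosφ2·cosΔλ=0.47074548; θ=atan2(y, x)=-42.5038° <0 so +360° → 317.4962° ≈ 317.5°
Leg 2: φ1=0.5996306, φ2=0.7162674, Δφ=0.1166369, Δλ=5.4437413 rad; a=sin²(Δφ/2)+cosφ1·cosφ2·sin²(Δλ/2)=0.1067998388; c=2·atan2(√a, √(1-a))=0.665836528; dist=6371·c=4242.045 ≈ 4242.0 km; running total=19844.6 km
Leg 2 bearing: y=sinΔλ·cosφ2=-0.56137580, x=cosφ1·sinφ2-sinφ1·cosφ2·cosΔλ=0.25774357; θ=atan2(y, x)=-65.3388° <0 so +360° → 294.6612° ≈ 294.7°
Leg 3: φ1=0.7162674, φ2=0.2577258, Δφ=-0.4585416, Δλ=-0.2556593 rad; a=sin²(Δφ/2)+cosφ1·cosφ2·sin²(Δλ/2)=0.0635036212; c=2·atan2(√a, √(1-a))=0.509491244; dist=6371·c=3245.969 ≈ 3246.0 km; running total=23090.6 km
Leg 3 bearing: y=sinΔλ·cosφ2=-0.24453116, x=cosφ1·sinφ2-sinφ1·cosφ2·cosΔλ=-0.42200493; θ=atan2(y, x)=-149.9098° <0 so +360° → 210.0902° ≈ 210.1°
Leg 4: φ1=0.2577258, φ2=0.2357853, Δφ=-0.0219405, Δλ=-2.0371047 rad; a=sin²(Δφ/2)+cosφ1·cosφ2·sin²(Δλ/2)=0.6815859159; c=2·atan2(√a, √(1-a))=1.942466239; dist=6371·c=12375.452 ≈ 12375.5 km; running total=35466.1 km
Leg 4 bearing: y=sinΔλ·cosφ2=-0.86851939, x=cosφ1·sinφ2-sinφ1·cosφ2·cosΔλ=0.33731333; θ=atan2(y, x)=-68.7750° <0 so +360° → 291.2250° ≈ 291.2°
Leg 5: φ1=0.2357853, φ2=1.2919119, Δφ=1.0561267, Δλ=2.1740729 rad; a=sin²(Δφ/2)+cosφ1·cosφ2·sin²(Δλ/2)=0.4636390919; c=2·atan2(√a, √(1-a))=1.498010260; dist=6371·c=9543.823 ≈ 9543.8 km; running total=45009.9 km
Leg 5 bearing: y=sinΔλ·cosφ2=0.22669063, x=cosφ1·sinφ2-sinφ1·cosφ2·cosΔλ=0.97124811; θ=atan2(y, x)=13.1377° ≈ 13.1°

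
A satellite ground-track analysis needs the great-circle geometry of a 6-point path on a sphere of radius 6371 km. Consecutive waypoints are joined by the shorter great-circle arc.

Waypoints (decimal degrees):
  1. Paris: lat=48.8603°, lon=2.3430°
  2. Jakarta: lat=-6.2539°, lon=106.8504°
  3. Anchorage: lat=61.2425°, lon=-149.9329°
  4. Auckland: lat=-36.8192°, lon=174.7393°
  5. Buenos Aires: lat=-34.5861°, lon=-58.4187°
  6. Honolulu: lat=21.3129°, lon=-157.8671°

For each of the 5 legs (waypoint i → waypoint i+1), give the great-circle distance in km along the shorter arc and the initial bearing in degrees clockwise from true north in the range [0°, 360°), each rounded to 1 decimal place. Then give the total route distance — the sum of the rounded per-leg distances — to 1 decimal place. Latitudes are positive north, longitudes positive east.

Leg 1: φ1=0.8527731, φ2=-0.1091511, Δφ=-0.9619243, Δλ=1.8239982 rad; a=sin²(Δφ/2)+cosφ1·cosφ2·sin²(Δλ/2)=0.6229326192; c=2·atan2(√a, √(1-a))=1.819208557; dist=6371·c=11590.178 ≈ 11590.2 km; running total=11590.2 km
Leg 1 bearing: y=sinΔλ·cosφ2=0.96235397, x=cosφ1·sinφ2-sinφ1·cosφ2·cosΔλ=0.11586684; θ=atan2(y, x)=83.1347° ≈ 83.1°
Leg 2: φ1=-0.1091511, φ2=1.0688833, Δφ=1.1780344, Δλ=-4.4817140 rad; a=sin²(Δφ/2)+cosφ1·cosφ2·sin²(Δλ/2)=0.6024206457; c=2·atan2(√a, √(1-a))=1.777097884; dist=6371·c=11321.891 ≈ 11321.9 km; running total=22912.1 km
Leg 2 bearing: y=sinΔλ·cosφ2=0.46836020, x=cosφ1·sinφ2-sinφ1·cosφ2·cosΔλ=0.85946423; θ=atan2(y, x)=28.5879° ≈ 28.6°
Leg 3: φ1=1.0688833, φ2=-0.6426163, Δφ=-1.7114995, Δλ=5.6665989 rad; a=sin²(Δφ/2)+cosφ1·cosφ2·sin²(Δλ/2)=0.6055799235; c=2·atan2(√a, √(1-a))=1.783557738; dist=6371·c=11363.046 ≈ 11363.0 km; running total=34275.1 km
Leg 3 bearing: y=sinΔλ·cosφ2=-0.46290965, x=cosφ1·sinφ2-sinφ1·cosφ2·cosΔλ=-0.86088685; θ=atan2(y, x)=-151.7325° <0 so +360° → 208.2675° ≈ 208.3°
Leg 4: φ1=-0.6426163, φ2=-0.6036413, Δφ=0.0389749, Δλ=-4.0693748 rad; a=sin²(Δφ/2)+cosφ1·cosφ2·sin²(Δλ/2)=0.5274962148; c=2·atan2(√a, √(1-a))=1.625816512; dist=6371·c=10358.077 ≈ 10358.1 km; running total=44633.2 km
Leg 4 bearing: y=sinΔλ·cosφ2=0.65885972, x=cosφ1·sinφ2-sinφ1·cosφ2·cosΔλ=-0.75025309; θ=atan2(y, x)=138.7109° ≈ 138.7°
Leg 5: φ1=-0.6036413, φ2=0.3719803, Δφ=0.9756216, Δλ=-1.7357020 rad; a=sin²(Δφ/2)+cosφ1·cosφ2·sin²(Δλ/2)=0.6661108530; c=2·atan2(√a, √(1-a))=1.909454423; dist=6371·c=12165.134 ≈ 12165.1 km; running total=56798.3 km
Leg 5 bearing: y=sinΔλ·cosφ2=-0.91897106, x=cosφ1·sinφ2-sinφ1·cosφ2·cosΔλ=0.21241688; θ=atan2(y, x)=-76.9849° <0 so +360° → 283.0151° ≈ 283.0°

Leg 1: dist=11590.2 km, bearing=83.1°
Leg 2: dist=11321.9 km, bearing=28.6°
Leg 3: dist=11363.0 km, bearing=208.3°
Leg 4: dist=10358.1 km, bearing=138.7°
Leg 5: dist=12165.1 km, bearing=283.0°
Total: 56798.3 km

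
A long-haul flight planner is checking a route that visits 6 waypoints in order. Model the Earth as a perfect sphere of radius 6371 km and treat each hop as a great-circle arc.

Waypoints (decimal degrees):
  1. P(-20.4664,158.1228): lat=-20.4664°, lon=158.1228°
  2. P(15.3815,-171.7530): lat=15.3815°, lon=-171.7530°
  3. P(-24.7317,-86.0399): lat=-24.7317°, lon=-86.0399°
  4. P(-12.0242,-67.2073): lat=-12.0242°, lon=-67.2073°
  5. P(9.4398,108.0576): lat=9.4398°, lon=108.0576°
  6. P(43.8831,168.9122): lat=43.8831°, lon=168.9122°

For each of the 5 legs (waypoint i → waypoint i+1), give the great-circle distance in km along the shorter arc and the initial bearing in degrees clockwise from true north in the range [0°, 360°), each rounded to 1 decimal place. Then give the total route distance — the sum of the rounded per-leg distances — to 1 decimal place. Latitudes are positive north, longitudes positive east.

Leg 1: dist=5168.7 km, bearing=41.9°
Leg 2: dist=10297.6 km, bearing=115.0°
Leg 3: dist=2433.2 km, bearing=57.9°
Leg 4: dist=19423.4 km, bearing=118.6°
Leg 5: dist=6962.5 km, bearing=45.1°
Total: 44285.4 km

Leg 1: φ1=-0.3572061, φ2=0.2684578, Δφ=0.6256639, Δλ=-5.7574188 rad; a=sin²(Δφ/2)+cosφ1·cosφ2·sin²(Δλ/2)=0.1557141294; c=2·atan2(√a, √(1-a))=0.811278675; dist=6371·c=5168.656 ≈ 5168.7 km; running total=5168.7 km
Leg 1 bearing: y=sinΔλ·cosφ2=0.48389946, x=cosφ1·sinφ2-sinφ1·cosφ2·cosΔλ=0.54010210; θ=atan2(y, x)=41.8585° ≈ 41.9°
Leg 2: φ1=0.2684578, φ2=-0.4316496, Δφ=-0.7001074, Δλ=1.4959758 rad; a=sin²(Δφ/2)+cosφ1·cosφ2·sin²(Δλ/2)=0.5227539625; c=2·atan2(√a, √(1-a))=1.616319974; dist=6371·c=10297.575 ≈ 10297.6 km; running total=15466.3 km
Leg 2 bearing: y=sinΔλ·cosφ2=0.90573571, x=cosφ1·sinφ2-sinφ1·cosφ2·cosΔλ=-0.42139274; θ=atan2(y, x)=114.9502° ≈ 115.0°
Leg 3: φ1=-0.4316496, φ2=-0.2098619, Δφ=0.2217877, Δλ=0.3286909 rad; a=sin²(Δφ/2)+cosφ1·cosφ2·sin²(Δλ/2)=0.0360256714; c=2·atan2(√a, √(1-a))=0.381925634; dist=6371·c=2433.248 ≈ 2433.2 km; running total=17899.5 km
Leg 3 bearing: y=sinΔλ·cosφ2=0.31572184, x=cosφ1·sinφ2-sinφ1·cosφ2·cosΔλ=0.19806819; θ=atan2(y, x)=57.8979° ≈ 57.9°
Leg 4: φ1=-0.2098619, φ2=0.1647556, Δφ=0.3746175, Δλ=3.0589496 rad; a=sin²(Δφ/2)+cosφ1·cosφ2·sin²(Δλ/2)=0.9978449863; c=2·atan2(√a, √(1-a))=3.048715024; dist=6371·c=19423.363 ≈ 19423.4 km; running total=37322.9 km
Leg 4 bearing: y=sinΔλ·cosφ2=0.08143120, x=cosφ1·sinφ2-sinφ1·cosφ2·cosΔλ=-0.04438961; θ=atan2(y, x)=118.5956° ≈ 118.6°
Leg 5: φ1=0.1647556, φ2=0.7659046, Δφ=0.6011490, Δλ=1.0621131 rad; a=sin²(Δφ/2)+cosφ1·cosφ2·sin²(Δλ/2)=0.2700173811; c=2·atan2(√a, √(1-a))=1.092840278; dist=6371·c=6962.485 ≈ 6962.5 km; running total=44285.4 km
Leg 5 bearing: y=sinΔλ·cosφ2=0.62949828, x=cosφ1·sinφ2-sinφ1·cosφ2·cosΔλ=0.62622991; θ=atan2(y, x)=45.1491° ≈ 45.1°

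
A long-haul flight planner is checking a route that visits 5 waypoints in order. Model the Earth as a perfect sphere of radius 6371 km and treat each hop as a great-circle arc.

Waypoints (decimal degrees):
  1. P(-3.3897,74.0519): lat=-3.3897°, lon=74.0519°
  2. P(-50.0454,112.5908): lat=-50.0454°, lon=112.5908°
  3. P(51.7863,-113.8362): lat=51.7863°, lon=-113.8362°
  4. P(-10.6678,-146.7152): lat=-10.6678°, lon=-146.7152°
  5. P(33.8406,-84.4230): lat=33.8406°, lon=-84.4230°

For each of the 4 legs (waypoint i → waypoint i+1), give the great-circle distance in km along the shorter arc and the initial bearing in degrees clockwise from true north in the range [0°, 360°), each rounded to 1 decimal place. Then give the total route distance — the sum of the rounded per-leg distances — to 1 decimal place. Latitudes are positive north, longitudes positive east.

Leg 1: dist=6322.1 km, bearing=151.5°
Leg 2: dist=16810.0 km, bearing=68.4°
Leg 3: dist=7626.6 km, bearing=215.0°
Leg 4: dist=8223.2 km, bearing=49.9°
Total: 38981.9 km

Leg 1: φ1=-0.0591614, φ2=-0.8734570, Δφ=-0.8142956, Δλ=0.6726307 rad; a=sin²(Δφ/2)+cosφ1·cosφ2·sin²(Δλ/2)=0.2266253742; c=2·atan2(√a, √(1-a))=0.992319467; dist=6371·c=6322.067 ≈ 6322.1 km; running total=6322.1 km
Leg 1 bearing: y=sinΔλ·cosφ2=0.40010783, x=cosφ1·sinφ2-sinφ1·cosφ2·cosΔλ=-0.73551273; θ=atan2(y, x)=151.4545° ≈ 151.5°
Leg 2: φ1=-0.8734570, φ2=0.9038414, Δφ=1.7772984, Δλ=-3.9518967 rad; a=sin²(Δφ/2)+cosφ1·cosφ2·sin²(Δλ/2)=0.9380520340; c=2·atan2(√a, √(1-a))=2.638517418; dist=6371·c=16809.994 ≈ 16810.0 km; running total=23132.1 km
Leg 2 bearing: y=sinΔλ·cosφ2=0.44817100, x=cosφ1·sinφ2-sinφ1·cosφ2·cosΔλ=0.17772005; θ=atan2(y, x)=68.3694° ≈ 68.4°
Leg 3: φ1=0.9038414, φ2=-0.1861882, Δφ=-1.0900297, Δλ=-0.5738468 rad; a=sin²(Δφ/2)+cosφ1·cosφ2·sin²(Δλ/2)=0.3174579269; c=2·atan2(√a, √(1-a))=1.197073140; dist=6371·c=7626.553 ≈ 7626.6 km; running total=30758.7 km
Leg 3 bearing: y=sinΔλ·cosφ2=-0.53348430, x=cosφ1·sinφ2-sinφ1·cosφ2·cosΔλ=-0.76296007; θ=atan2(y, x)=-145.0376° <0 so +360° → 214.9624° ≈ 215.0°
Leg 4: φ1=-0.1861882, φ2=0.5906299, Δφ=0.7768181, Δλ=1.0872040 rad; a=sin²(Δφ/2)+cosφ1·cosφ2·sin²(Δλ/2)=0.3617842861; c=2·atan2(√a, √(1-a))=1.290717476; dist=6371·c=8223.161 ≈ 8223.2 km; running total=38981.9 km
Leg 4 bearing: y=sinΔλ·cosφ2=0.73534658, x=cosφ1·sinφ2-sinφ1·cosφ2·cosΔλ=0.61874960; θ=atan2(y, x)=49.9214° ≈ 49.9°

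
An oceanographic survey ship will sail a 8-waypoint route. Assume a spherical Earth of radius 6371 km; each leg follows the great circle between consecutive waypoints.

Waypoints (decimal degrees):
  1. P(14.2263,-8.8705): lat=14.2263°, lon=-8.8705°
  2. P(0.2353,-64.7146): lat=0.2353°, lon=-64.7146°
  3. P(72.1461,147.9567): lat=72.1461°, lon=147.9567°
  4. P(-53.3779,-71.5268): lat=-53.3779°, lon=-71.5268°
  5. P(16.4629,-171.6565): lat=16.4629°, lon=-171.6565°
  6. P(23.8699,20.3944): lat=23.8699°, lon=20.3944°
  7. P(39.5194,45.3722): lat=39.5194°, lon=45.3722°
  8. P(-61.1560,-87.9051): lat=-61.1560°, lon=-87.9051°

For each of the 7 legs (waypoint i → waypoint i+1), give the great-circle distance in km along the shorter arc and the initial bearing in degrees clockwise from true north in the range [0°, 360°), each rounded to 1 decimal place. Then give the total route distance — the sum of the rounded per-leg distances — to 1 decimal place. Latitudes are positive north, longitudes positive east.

Leg 1: dist=6333.6 km, bearing=260.8°
Leg 2: dist=11644.8 km, bearing=350.1°
Leg 3: dist=17217.0 km, bearing=63.1°
Leg 4: dist=12137.1 km, bearing=272.0°
Leg 5: dist=15343.3 km, bearing=343.4°
Leg 6: dist=2917.7 km, bearing=47.5°
Leg 7: dist=16050.1 km, bearing=217.0°
Total: 81643.6 km

Leg 1: φ1=0.2482958, φ2=0.0041068, Δφ=-0.2441890, Δλ=-0.9746634 rad; a=sin²(Δφ/2)+cosφ1·cosφ2·sin²(Δλ/2)=0.2273834063; c=2·atan2(√a, √(1-a))=0.994129065; dist=6371·c=6333.596 ≈ 6333.6 km; running total=6333.6 km
Leg 1 bearing: y=sinΔλ·cosφ2=-0.82750598, x=cosφ1·sinφ2-sinφ1·cosφ2·cosΔλ=-0.13399486; θ=atan2(y, x)=-99.1979° <0 so +360° → 260.8021° ≈ 260.8°
Leg 2: φ1=0.0041068, φ2=1.2591870, Δφ=1.2550802, Δλ=3.7118144 rad; a=sin²(Δφ/2)+cosφ1·cosφ2·sin²(Δλ/2)=0.6270856535; c=2·atan2(√a, √(1-a))=1.827787101; dist=6371·c=11644.832 ≈ 11644.8 km; running total=17978.4 km
Leg 2 bearing: y=sinΔλ·cosφ2=-0.16550349, x=cosφ1·sinφ2-sinφ1·cosφ2·cosΔλ=0.95289325; θ=atan2(y, x)=-9.8531° <0 so +360° → 350.1469° ≈ 350.1°
Leg 3: φ1=1.2591870, φ2=-0.9316201, Δφ=-2.1908071, Δλ=-3.8307097 rad; a=sin²(Δφ/2)+cosφ1·cosφ2·sin²(Δλ/2)=0.9525467146; c=2·atan2(√a, √(1-a))=2.702395720; dist=6371·c=17216.963 ≈ 17217.0 km; running total=35195.4 km
Leg 3 bearing: y=sinΔλ·cosφ2=0.37931002, x=cosφ1·sinφ2-sinφ1·cosφ2·cosΔλ=0.19217125; θ=atan2(y, x)=63.1317° ≈ 63.1°
Leg 4: φ1=-0.9316201, φ2=0.2873318, Δφ=1.2189519, Δλ=-1.7475929 rad; a=sin²(Δφ/2)+cosφ1·cosφ2·sin²(Δλ/2)=0.6640321521; c=2·atan2(√a, √(1-a))=1.905050068; dist=6371·c=12137.074 ≈ 12137.1 km; running total=47332.5 km
Leg 4 bearing: y=sinΔλ·cosφ2=-0.94405463, x=cosφ1·sinφ2-sinφ1·cosφ2·cosΔλ=0.03368480; θ=atan2(y, x)=-87.9565° <0 so +360° → 272.0435° ≈ 272.0°
Leg 5: φ1=0.2873318, φ2=0.4166083, Δφ=0.1292765, Δλ=3.3519205 rad; a=sin²(Δφ/2)+cosφ1·cosφ2·sin²(Δλ/2)=0.8714857875; c=2·atan2(√a, √(1-a))=2.408295486; dist=6371·c=15343.251 ≈ 15343.3 km; running total=62675.8 km
Leg 5 bearing: y=sinΔλ·cosφ2=-0.19092287, x=cosφ1·sinφ2-sinφ1·cosφ2·cosΔλ=0.64151516; θ=atan2(y, x)=-16.5737° <0 so +360° → 343.4263° ≈ 343.4°
Leg 6: φ1=0.4166083, φ2=0.6897436, Δφ=0.2731353, Δλ=0.4359448 rad; a=sin²(Δφ/2)+cosφ1·cosφ2·sin²(Δλ/2)=0.0515238826; c=2·atan2(√a, √(1-a))=0.457969164; dist=6371·c=2917.722 ≈ 2917.7 km; running total=65593.5 km
Leg 6 bearing: y=sinΔλ·cosφ2=0.32574069, x=cosφ1·sinφ2-sinφ1·cosφ2·cosΔλ=0.29894764; θ=atan2(y, x)=47.4559° ≈ 47.5°
Leg 7: φ1=0.6897436, φ2=-1.0673736, Δφ=-1.7571172, Δλ=-2.3261277 rad; a=sin²(Δφ/2)+cosφ1·cosφ2·sin²(Δλ/2)=0.9062558395; c=2·atan2(√a, √(1-a))=2.519244199; dist=6371·c=16050.105 ≈ 16050.1 km; running total=81643.6 km
Leg 7 bearing: y=sinΔλ·cosφ2=-0.35122791, x=cosφ1·sinφ2-sinφ1·cosφ2·cosΔλ=-0.46525663; θ=atan2(y, x)=-142.9504° <0 so +360° → 217.0496° ≈ 217.0°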